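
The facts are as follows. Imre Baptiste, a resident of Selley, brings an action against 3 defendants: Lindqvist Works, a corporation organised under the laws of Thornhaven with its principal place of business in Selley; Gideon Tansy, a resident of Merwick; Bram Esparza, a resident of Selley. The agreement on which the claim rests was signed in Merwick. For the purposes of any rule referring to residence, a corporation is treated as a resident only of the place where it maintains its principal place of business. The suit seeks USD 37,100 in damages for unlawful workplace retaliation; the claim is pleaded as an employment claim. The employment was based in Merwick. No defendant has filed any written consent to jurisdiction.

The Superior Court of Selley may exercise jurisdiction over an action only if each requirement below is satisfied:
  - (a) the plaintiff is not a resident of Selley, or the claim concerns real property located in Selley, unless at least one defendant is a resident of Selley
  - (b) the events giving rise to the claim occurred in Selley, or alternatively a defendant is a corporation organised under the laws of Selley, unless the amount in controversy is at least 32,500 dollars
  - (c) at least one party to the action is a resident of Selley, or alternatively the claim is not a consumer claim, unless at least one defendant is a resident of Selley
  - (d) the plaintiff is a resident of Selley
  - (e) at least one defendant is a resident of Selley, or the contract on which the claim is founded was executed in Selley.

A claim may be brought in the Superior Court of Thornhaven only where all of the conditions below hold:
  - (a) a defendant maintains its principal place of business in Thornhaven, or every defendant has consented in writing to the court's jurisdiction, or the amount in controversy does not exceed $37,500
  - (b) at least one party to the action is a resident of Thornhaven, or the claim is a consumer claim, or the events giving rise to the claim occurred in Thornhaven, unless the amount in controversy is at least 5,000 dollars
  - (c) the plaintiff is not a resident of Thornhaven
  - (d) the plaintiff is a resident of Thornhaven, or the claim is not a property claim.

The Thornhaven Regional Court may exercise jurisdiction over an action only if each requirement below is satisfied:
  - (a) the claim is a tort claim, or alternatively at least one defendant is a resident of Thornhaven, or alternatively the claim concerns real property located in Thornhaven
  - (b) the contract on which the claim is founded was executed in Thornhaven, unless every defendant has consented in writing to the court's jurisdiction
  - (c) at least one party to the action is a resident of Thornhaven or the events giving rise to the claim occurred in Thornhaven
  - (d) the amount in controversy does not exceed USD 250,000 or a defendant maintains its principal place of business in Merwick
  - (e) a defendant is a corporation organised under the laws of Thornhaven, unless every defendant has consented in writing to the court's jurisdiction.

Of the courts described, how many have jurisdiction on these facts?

2

The Superior Court of Selley:
  (a) The plaintiff resides in Selley; the claim does not concern real property — none of the alternatives is met. But Lindqvist Works resides in Selley, and the 'unless' clause therefore excuses the requirement. Condition met.
  (b) The operative events occurred in Merwick, not Selley; the corporate defendant(s) are organised in Thornhaven, not Selley — no alternative holds. But the amount in controversy is USD 37,100, which meets the $32,500 floor, and the 'unless' clause therefore excuses the requirement. Satisfied.
  (c) Imre Baptiste resides in Selley — that alternative is enough. Satisfied.
  (d) The plaintiff resides in Selley. Met.
  (e) Lindqvist Works resides in Selley, so one alternative holds. Met.
  → All conditions met; jurisdiction exists.
The Superior Court of Thornhaven:
  (a) The amount in controversy is USD 37,100, within the USD 37,500 ceiling, which satisfies one of the alternatives. Condition met.
  (b) No party resides in Thornhaven; the claim is an employment claim, not a consumer claim; the operative events occurred in Merwick, not Thornhaven — no alternative holds. The proviso rescues it, though: the amount in controversy is USD 37,100, which meets the $5,000 floor. Condition met.
  (c) The plaintiff resides in Selley, which is not Thornhaven. Satisfied.
  (d) The claim is an employment claim, not a property claim, which satisfies one of the alternatives. Satisfied.
  → The court has jurisdiction.
The Thornhaven Regional Court:
  (a) The claim is an employment claim, not a tort claim; no defendant resides in Thornhaven (they reside in Selley, Merwick, Selley); the claim does not concern real property — none of the alternatives is met. Fails.
  (b) The contract was executed in Merwick, not Thornhaven. Nor does the 'unless' clause help: no such written consent has been filed. Condition not met.
  (c) No party resides in Thornhaven; the operative events occurred in Merwick, not Thornhaven — none of the alternatives is met. Condition not met.
  (d) The amount in controversy is 37,100 dollars, within the $250,000 ceiling, so one alternative holds. Satisfied.
  (e) Lindqvist Works is organised under the laws of Thornhaven. Condition met.
  → Not every requirement is met — no jurisdiction.
Courts with jurisdiction: the Superior Court of Selley, the Superior Court of Thornhaven — 2 in total.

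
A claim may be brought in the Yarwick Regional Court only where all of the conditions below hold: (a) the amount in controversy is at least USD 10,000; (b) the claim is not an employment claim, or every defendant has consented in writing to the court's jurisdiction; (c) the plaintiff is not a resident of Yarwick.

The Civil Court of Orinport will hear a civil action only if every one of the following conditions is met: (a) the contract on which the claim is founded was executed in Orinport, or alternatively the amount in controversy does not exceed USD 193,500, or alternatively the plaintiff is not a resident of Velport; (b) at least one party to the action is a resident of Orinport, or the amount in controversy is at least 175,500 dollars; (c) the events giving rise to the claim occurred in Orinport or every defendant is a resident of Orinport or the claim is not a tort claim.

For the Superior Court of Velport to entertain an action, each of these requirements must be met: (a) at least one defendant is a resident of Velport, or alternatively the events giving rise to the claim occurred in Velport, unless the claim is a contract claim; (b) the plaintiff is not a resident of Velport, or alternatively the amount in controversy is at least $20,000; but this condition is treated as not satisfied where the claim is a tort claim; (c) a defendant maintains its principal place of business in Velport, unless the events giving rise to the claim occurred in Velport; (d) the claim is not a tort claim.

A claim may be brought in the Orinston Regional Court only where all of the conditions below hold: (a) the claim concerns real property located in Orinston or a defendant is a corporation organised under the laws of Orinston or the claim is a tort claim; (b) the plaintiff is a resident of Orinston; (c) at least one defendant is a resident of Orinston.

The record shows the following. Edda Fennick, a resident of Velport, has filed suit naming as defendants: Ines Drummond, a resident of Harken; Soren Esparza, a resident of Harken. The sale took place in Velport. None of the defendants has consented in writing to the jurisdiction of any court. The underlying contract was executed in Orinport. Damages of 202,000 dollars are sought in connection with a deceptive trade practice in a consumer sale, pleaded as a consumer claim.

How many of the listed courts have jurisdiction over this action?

The Yarwick Regional Court:
  (a) The amount in controversy is $202,000, which meets the 10,000 dollars floor. Condition met.
  (b) The claim is a consumer claim, not an employment claim, so this disjunct is met. Met.
  (c) The plaintiff resides in Velport, which is not Yarwick. Satisfied.
  → All conditions met; jurisdiction exists.
The Civil Court of Orinport:
  (a) The contract was executed in Orinport, which satisfies one of the alternatives. Condition met.
  (b) The amount in controversy is USD 202,000, which meets the USD 175,500 floor, which satisfies one of the alternatives. Met.
  (c) The claim is a consumer claim, not a tort claim, so this disjunct is met. Satisfied.
  → Jurisdiction lies.
The Superior Court of Velport:
  (a) The operative events occurred in Velport, so one alternative holds. Satisfied.
  (b) The amount in controversy is 202,000 dollars, which meets the 20,000 dollars floor, so this disjunct is met. And the carve-out is inapplicable — the claim is a consumer claim, not a tort claim. Condition met.
  (c) No defendant is a corporation. However, the operative events occurred in Velport, so the 'unless' proviso supplies this condition. Met.
  (d) The claim is a consumer claim, not a tort claim. Condition met.
  → All conditions met; jurisdiction exists.
The Orinston Regional Court:
  (a) The claim does not concern real property; no defendant is a corporation; the claim is a consumer claim, not a tort claim — no alternative holds. Not met.
  (b) The plaintiff resides in Velport, not Orinston. Not met.
  (c) No defendant resides in Orinston (they reside in Harken, Harken). Condition not met.
  → Not every requirement is met — no jurisdiction.
Courts with jurisdiction: the Yarwick Regional Court, the Civil Court of Orinport, the Superior Court of Velport — 3 in total.

3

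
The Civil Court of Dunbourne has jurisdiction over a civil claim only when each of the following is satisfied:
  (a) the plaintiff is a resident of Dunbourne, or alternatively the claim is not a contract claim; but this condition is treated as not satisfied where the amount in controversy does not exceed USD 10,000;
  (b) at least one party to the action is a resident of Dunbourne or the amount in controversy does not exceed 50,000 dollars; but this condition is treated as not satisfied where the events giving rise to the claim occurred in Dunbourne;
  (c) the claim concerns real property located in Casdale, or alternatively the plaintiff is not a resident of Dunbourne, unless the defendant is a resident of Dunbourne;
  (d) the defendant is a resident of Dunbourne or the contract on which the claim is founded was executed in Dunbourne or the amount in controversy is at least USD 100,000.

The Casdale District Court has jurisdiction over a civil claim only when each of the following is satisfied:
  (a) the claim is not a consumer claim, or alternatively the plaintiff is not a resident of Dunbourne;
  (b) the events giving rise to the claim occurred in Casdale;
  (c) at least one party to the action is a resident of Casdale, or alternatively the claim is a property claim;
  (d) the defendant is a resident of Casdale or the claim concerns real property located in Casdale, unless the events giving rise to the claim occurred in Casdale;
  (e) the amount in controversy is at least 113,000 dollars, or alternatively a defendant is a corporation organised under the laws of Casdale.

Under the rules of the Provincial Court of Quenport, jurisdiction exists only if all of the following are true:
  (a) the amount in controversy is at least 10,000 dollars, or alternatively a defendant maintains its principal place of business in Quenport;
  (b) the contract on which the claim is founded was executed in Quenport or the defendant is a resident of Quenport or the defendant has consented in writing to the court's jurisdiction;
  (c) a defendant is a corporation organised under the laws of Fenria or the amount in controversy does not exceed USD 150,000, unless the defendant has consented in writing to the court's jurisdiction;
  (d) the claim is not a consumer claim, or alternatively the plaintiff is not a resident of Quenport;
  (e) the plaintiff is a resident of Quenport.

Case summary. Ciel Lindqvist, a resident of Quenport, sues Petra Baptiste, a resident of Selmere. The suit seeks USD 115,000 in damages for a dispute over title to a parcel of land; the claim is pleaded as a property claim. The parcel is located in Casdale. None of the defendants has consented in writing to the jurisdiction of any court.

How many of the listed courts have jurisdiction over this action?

1

The Civil Court of Dunbourne:
  (a) The claim is a property claim, not a contract claim, which satisfies one of the alternatives. The carve-out does not apply: the amount in controversy is 115,000 dollars, above the $10,000 ceiling. Satisfied.
  (b) No party resides in Dunbourne; the amount in controversy is $115,000, above the 50,000 dollars ceiling — no alternative holds. Not satisfied.
  (c) The property lies in Casdale — that alternative is enough. Condition met.
  (d) The amount in controversy is USD 115,000, which meets the USD 100,000 floor, which satisfies one of the alternatives. Satisfied.
  → At least one condition fails; no jurisdiction.
The Casdale District Court:
  (a) The claim is a property claim, not a consumer claim — that alternative is enough. Condition met.
  (b) The operative events occurred in Casdale. Met.
  (c) The claim is a property claim, so this disjunct is met. Satisfied.
  (d) The property lies in Casdale — that alternative is enough. Met.
  (e) The amount in controversy is $115,000, which meets the USD 113,000 floor, so one alternative holds. Condition met.
  → All conditions met; jurisdiction exists.
The Provincial Court of Quenport:
  (a) The amount in controversy is USD 115,000, which meets the $10,000 floor, so one alternative holds. Satisfied.
  (b) No contract (and hence no place of execution) is alleged; the defendant resides in Selmere, not Quenport; no such written consent has been filed — no alternative holds. Condition not met.
  (c) The amount in controversy is $115,000, within the USD 150,000 ceiling — that alternative is enough. Condition met.
  (d) The claim is a property claim, not a consumer claim, which satisfies one of the alternatives. Satisfied.
  (e) The plaintiff resides in Quenport. Met.
  → Not every requirement is met — no jurisdiction.
Courts with jurisdiction: the Casdale District Court — 1 in total.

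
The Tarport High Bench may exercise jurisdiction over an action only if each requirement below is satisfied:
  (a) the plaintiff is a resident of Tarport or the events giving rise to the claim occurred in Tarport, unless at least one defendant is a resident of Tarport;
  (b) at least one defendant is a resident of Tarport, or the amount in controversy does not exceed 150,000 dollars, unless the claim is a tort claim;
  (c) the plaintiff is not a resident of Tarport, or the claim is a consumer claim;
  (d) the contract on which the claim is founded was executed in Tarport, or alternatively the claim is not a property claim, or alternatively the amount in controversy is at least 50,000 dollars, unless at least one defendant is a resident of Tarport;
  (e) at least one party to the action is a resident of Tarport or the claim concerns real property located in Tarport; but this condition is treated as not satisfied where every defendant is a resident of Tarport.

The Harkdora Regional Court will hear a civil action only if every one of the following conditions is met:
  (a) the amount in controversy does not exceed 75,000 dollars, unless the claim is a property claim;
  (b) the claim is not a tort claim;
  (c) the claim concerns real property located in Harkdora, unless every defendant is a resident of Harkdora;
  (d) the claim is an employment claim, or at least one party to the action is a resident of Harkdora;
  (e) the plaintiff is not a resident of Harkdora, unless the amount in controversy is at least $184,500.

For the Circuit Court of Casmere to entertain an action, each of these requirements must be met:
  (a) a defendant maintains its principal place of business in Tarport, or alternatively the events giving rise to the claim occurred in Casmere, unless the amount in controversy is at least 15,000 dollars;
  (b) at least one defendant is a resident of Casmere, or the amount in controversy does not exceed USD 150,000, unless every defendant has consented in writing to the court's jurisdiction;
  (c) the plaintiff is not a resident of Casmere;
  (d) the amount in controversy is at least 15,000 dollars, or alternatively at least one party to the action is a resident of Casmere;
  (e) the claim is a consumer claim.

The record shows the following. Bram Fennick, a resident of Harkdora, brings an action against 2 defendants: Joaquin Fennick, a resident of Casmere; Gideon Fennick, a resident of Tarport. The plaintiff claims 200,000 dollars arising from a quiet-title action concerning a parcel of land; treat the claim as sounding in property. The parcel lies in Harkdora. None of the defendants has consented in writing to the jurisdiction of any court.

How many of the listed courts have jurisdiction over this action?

The Tarport High Bench:
  (a) The plaintiff resides in Harkdora, not Tarport; the operative events occurred in Harkdora, not Tarport — no alternative holds. The proviso rescues it, though: Gideon Fennick resides in Tarport. Satisfied.
  (b) Gideon Fennick resides in Tarport, so this disjunct is met. Satisfied.
  (c) The plaintiff resides in Harkdora, which is not Tarport, which satisfies one of the alternatives. Met.
  (d) The amount in controversy is 200,000 dollars, which meets the 50,000 dollars floor, which satisfies one of the alternatives. Met.
  (e) Gideon Fennick resides in Tarport — that alternative is enough. And the carve-out is inapplicable — the defendants reside as follows — Joaquin Fennick in Casmere, Gideon Fennick in Tarport — not all in Tarport. Condition met.
  → Jurisdiction lies.
The Harkdora Regional Court:
  (a) The amount in controversy is 200,000 dollars, above the $75,000 ceiling. But the claim is a property claim, and the 'unless' clause therefore excuses the requirement. Satisfied.
  (b) The claim is a property claim, not a tort claim. Satisfied.
  (c) The property lies in Harkdora. Met.
  (d) Bram Fennick resides in Harkdora — that alternative is enough. Condition met.
  (e) The plaintiff resides in Harkdora. However, the amount in controversy is $200,000, which meets the $184,500 floor, so the 'unless' proviso supplies this condition. Satisfied.
  → All conditions met; jurisdiction exists.
The Circuit Court of Casmere:
  (a) No defendant is a corporation; the operative events occurred in Harkdora, not Casmere — no alternative holds. But the amount in controversy is USD 200,000, which meets the 15,000 dollars floor, and the 'unless' clause therefore excuses the requirement. Met.
  (b) Joaquin Fennick resides in Casmere — that alternative is enough. Condition met.
  (c) The plaintiff resides in Harkdora, which is not Casmere. Met.
  (d) The amount in controversy is 200,000 dollars, which meets the $15,000 floor, so one alternative holds. Condition met.
  (e) The claim is a property claim, not a consumer claim. Not met.
  → The court lacks jurisdiction.
Courts with jurisdiction: the Tarport High Bench, the Harkdora Regional Court — 2 in total.

2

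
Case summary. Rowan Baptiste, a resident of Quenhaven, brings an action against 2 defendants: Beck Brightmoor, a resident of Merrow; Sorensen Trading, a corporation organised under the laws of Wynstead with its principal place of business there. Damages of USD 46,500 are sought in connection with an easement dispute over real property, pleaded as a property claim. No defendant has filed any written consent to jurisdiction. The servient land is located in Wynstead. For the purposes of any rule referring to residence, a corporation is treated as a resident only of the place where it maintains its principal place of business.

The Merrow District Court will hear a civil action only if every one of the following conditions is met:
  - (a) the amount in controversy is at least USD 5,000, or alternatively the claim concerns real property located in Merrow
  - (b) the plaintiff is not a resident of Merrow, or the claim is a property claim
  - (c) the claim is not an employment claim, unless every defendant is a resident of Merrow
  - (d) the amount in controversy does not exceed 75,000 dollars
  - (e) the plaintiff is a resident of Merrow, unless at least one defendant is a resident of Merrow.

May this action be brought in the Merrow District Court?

Yes

The Merrow District Court:
  (a) The amount in controversy is $46,500, which meets the 5,000 dollars floor — that alternative is enough. Condition met.
  (b) The plaintiff resides in Quenhaven, which is not Merrow, so one alternative holds. Met.
  (c) The claim is a property claim, not an employment claim. Condition met.
  (d) The amount in controversy is USD 46,500, within the $75,000 ceiling. Met.
  (e) The plaintiff resides in Quenhaven, not Merrow. But Beck Brightmoor resides in Merrow, and the 'unless' clause therefore excuses the requirement. Met.
  → All conditions met; jurisdiction exists.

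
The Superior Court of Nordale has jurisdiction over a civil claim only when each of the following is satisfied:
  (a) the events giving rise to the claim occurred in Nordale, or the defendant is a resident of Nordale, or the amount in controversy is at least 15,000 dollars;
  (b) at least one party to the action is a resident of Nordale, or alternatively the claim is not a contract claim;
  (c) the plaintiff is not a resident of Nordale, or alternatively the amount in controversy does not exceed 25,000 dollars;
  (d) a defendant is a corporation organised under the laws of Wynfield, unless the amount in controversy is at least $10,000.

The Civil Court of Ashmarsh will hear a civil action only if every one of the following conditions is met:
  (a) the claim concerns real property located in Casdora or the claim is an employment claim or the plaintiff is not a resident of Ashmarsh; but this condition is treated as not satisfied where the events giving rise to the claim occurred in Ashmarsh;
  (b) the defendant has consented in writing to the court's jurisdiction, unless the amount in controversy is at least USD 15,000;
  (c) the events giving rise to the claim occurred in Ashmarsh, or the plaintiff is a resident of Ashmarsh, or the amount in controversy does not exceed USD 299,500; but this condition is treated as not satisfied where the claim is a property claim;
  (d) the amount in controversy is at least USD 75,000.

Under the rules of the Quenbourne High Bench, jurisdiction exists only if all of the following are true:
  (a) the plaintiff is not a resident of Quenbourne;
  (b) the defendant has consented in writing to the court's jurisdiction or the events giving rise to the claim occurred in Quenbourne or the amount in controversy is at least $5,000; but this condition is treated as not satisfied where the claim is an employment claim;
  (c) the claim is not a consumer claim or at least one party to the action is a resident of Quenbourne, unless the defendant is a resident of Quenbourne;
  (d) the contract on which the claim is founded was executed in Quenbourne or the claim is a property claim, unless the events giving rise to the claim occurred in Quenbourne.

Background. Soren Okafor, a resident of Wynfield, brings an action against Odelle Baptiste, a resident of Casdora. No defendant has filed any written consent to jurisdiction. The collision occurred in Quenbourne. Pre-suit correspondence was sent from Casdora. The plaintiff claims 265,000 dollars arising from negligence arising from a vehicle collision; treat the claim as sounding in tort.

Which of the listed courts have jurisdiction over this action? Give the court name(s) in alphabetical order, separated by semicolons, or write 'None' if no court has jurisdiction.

The Superior Court of Nordale:
  (a) The amount in controversy is 265,000 dollars, which meets the $15,000 floor, which satisfies one of the alternatives. Satisfied.
  (b) The claim is a tort claim, not a contract claim, so one alternative holds. Condition met.
  (c) The plaintiff resides in Wynfield, which is not Nordale, so this disjunct is met. Met.
  (d) No defendant is a corporation. But the amount in controversy is USD 265,000, which meets the USD 10,000 floor, and the 'unless' clause therefore excuses the requirement. Satisfied.
  → Every requirement is satisfied — jurisdiction.
The Civil Court of Ashmarsh:
  (a) The plaintiff resides in Wynfield, which is not Ashmarsh, so this disjunct is met. And the carve-out is inapplicable — the operative events occurred in Quenbourne, not Ashmarsh. Satisfied.
  (b) No such written consent has been filed. The proviso rescues it, though: the amount in controversy is USD 265,000, which meets the 15,000 dollars floor. Met.
  (c) The amount in controversy is USD 265,000, within the 299,500 dollars ceiling — that alternative is enough. The carve-out does not apply: the claim is a tort claim, not a property claim. Condition met.
  (d) The amount in controversy is USD 265,000, which meets the $75,000 floor. Satisfied.
  → Jurisdiction lies.
The Quenbourne High Bench:
  (a) The plaintiff resides in Wynfield, which is not Quenbourne. Satisfied.
  (b) The operative events occurred in Quenbourne, which satisfies one of the alternatives. The exception is not triggered, since the claim is a tort claim, not an employment claim. Satisfied.
  (c) The claim is a tort claim, not a consumer claim, so one alternative holds. Met.
  (d) No contract (and hence no place of execution) is alleged; the claim is a tort claim, not a property claim — every alternative fails. However, the operative events occurred in Quenbourne, so the 'unless' proviso supplies this condition. Met.
  → The court has jurisdiction.

the Civil Court of Ashmarsh; the Quenbourne High Bench; the Superior Court of Nordale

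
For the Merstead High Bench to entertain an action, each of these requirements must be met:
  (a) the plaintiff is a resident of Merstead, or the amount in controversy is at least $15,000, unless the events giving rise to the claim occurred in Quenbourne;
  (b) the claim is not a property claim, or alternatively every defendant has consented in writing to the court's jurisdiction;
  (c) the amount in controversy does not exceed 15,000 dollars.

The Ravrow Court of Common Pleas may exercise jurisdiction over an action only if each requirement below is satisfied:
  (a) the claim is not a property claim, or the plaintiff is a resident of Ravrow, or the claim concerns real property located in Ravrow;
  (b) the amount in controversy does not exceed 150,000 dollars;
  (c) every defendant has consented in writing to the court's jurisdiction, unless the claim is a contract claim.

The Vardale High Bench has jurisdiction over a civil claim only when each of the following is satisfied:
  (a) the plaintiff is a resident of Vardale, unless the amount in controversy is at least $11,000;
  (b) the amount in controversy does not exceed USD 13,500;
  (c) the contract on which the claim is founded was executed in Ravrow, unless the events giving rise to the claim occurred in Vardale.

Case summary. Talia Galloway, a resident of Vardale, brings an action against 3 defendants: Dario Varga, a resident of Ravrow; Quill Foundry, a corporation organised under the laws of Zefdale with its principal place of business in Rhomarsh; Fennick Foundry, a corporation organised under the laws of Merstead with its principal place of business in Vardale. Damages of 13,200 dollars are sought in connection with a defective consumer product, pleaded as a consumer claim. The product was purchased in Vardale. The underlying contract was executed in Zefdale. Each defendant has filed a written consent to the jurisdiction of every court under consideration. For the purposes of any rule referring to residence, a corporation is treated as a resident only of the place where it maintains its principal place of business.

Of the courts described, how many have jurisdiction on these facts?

The Merstead High Bench:
  (a) The plaintiff resides in Vardale, not Merstead; the amount in controversy is $13,200, below the $15,000 floor — none of the alternatives is met. Nor does the 'unless' clause help: the operative events occurred in Vardale, not Quenbourne. Fails.
  (b) The claim is a consumer claim, not a property claim — that alternative is enough. Satisfied.
  (c) The amount in controversy is USD 13,200, within the USD 15,000 ceiling. Condition met.
  → No jurisdiction.
The Ravrow Court of Common Pleas:
  (a) The claim is a consumer claim, not a property claim, so this disjunct is met. Satisfied.
  (b) The amount in controversy is 13,200 dollars, within the 150,000 dollars ceiling. Met.
  (c) Every defendant has filed written consent. Condition met.
  → The court has jurisdiction.
The Vardale High Bench:
  (a) The plaintiff resides in Vardale. Met.
  (b) The amount in controversy is 13,200 dollars, within the 13,500 dollars ceiling. Condition met.
  (c) The contract was executed in Zefdale, not Ravrow. The proviso rescues it, though: the operative events occurred in Vardale. Satisfied.
  → All conditions met; jurisdiction exists.
Courts with jurisdiction: the Ravrow Court of Common Pleas, the Vardale High Bench — 2 in total.

2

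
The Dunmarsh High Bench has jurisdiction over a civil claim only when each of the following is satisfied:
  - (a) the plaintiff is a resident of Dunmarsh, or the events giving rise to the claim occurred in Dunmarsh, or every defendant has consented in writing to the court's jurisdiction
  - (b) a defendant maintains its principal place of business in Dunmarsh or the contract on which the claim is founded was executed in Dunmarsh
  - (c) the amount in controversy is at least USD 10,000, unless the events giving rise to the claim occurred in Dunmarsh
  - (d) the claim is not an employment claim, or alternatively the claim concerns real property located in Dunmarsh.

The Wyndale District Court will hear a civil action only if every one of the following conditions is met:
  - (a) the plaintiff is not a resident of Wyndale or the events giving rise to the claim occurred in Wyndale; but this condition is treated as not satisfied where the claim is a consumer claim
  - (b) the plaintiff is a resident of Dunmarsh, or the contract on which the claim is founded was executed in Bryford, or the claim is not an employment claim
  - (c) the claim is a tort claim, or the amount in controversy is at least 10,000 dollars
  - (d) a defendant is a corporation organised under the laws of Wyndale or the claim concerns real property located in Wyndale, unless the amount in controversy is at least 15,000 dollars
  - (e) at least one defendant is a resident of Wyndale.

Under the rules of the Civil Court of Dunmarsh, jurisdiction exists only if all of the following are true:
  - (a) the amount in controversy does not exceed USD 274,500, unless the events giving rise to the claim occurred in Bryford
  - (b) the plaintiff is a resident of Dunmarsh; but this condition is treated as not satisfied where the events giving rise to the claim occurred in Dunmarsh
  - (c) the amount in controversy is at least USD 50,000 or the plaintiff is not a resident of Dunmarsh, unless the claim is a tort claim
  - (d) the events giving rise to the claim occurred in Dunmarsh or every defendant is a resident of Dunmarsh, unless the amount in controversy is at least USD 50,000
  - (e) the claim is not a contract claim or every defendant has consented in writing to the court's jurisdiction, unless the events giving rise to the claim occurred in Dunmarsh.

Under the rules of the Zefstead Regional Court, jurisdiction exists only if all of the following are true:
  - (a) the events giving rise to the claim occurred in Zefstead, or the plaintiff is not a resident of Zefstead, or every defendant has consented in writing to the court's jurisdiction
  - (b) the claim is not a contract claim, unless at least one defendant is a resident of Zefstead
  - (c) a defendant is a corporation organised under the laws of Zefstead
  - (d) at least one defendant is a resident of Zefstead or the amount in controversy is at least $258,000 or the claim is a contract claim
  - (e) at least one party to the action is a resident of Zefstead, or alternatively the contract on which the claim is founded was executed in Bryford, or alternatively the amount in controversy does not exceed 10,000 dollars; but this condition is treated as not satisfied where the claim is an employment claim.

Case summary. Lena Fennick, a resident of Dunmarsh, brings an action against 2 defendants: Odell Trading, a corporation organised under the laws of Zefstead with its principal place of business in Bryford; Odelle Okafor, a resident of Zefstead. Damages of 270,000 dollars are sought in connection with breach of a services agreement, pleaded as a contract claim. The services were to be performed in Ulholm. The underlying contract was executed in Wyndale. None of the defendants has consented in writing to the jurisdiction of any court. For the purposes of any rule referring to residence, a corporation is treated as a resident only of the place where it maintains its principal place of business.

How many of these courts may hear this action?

The Dunmarsh High Bench:
  (a) The plaintiff resides in Dunmarsh, so one alternative holds. Condition met.
  (b) The corporate defendant(s) have their principal place of business in Bryford, not Dunmarsh; the contract was executed in Wyndale, not Dunmarsh — no alternative holds. Not met.
  (c) The amount in controversy is 270,000 dollars, which meets the USD 10,000 floor. Condition met.
  (d) The claim is a contract claim, not an employment claim, which satisfies one of the alternatives. Condition met.
  → The court lacks jurisdiction.
The Wyndale District Court:
  (a) The plaintiff resides in Dunmarsh, which is not Wyndale, so one alternative holds. And the carve-out is inapplicable — the claim is a contract claim, not a consumer claim. Condition met.
  (b) The plaintiff resides in Dunmarsh — that alternative is enough. Satisfied.
  (c) The amount in controversy is 270,000 dollars, which meets the USD 10,000 floor, so this disjunct is met. Condition met.
  (d) The corporate defendant(s) are organised in Zefstead, not Wyndale; the claim does not concern real property — none of the alternatives is met. But the amount in controversy is USD 270,000, which meets the 15,000 dollars floor, and the 'unless' clause therefore excuses the requirement. Satisfied.
  (e) No defendant resides in Wyndale (they reside in Bryford, Zefstead). Condition not met.
  → At least one condition fails; no jurisdiction.
The Civil Court of Dunmarsh:
  (a) The amount in controversy is $270,000, within the $274,500 ceiling. Condition met.
  (b) The plaintiff resides in Dunmarsh. The carve-out does not apply: the operative events occurred in Ulholm, not Dunmarsh. Condition met.
  (c) The amount in controversy is $270,000, which meets the 50,000 dollars floor, which satisfies one of the alternatives. Satisfied.
  (d) The operative events occurred in Ulholm, not Dunmarsh; the defendants reside as follows — Odell Trading in Bryford, Odelle Okafor in Zefstead — not all in Dunmarsh — every alternative fails. But the amount in controversy is 270,000 dollars, which meets the 50,000 dollars floor, and the 'unless' clause therefore excuses the requirement. Met.
  (e) The claim is a contract claim; no such written consent has been filed — every alternative fails. Nor does the 'unless' clause help: the operative events occurred in Ulholm, not Dunmarsh. Not met.
  → Not every requirement is met — no jurisdiction.
The Zefstead Regional Court:
  (a) The plaintiff resides in Dunmarsh, which is not Zefstead, so this disjunct is met. Condition met.
  (b) The claim is a contract claim. However, Odelle Okafor resides in Zefstead, so the 'unless' proviso supplies this condition. Condition met.
  (c) Odell Trading is organised under the laws of Zefstead. Met.
  (d) Odelle Okafor resides in Zefstead, so this disjunct is met. Satisfied.
  (e) Odelle Okafor resides in Zefstead, so one alternative holds. And the carve-out is inapplicable — the claim is a contract claim, not an employment claim. Met.
  → Jurisdiction lies.
Courts with jurisdiction: the Zefstead Regional Court — 1 in total.

1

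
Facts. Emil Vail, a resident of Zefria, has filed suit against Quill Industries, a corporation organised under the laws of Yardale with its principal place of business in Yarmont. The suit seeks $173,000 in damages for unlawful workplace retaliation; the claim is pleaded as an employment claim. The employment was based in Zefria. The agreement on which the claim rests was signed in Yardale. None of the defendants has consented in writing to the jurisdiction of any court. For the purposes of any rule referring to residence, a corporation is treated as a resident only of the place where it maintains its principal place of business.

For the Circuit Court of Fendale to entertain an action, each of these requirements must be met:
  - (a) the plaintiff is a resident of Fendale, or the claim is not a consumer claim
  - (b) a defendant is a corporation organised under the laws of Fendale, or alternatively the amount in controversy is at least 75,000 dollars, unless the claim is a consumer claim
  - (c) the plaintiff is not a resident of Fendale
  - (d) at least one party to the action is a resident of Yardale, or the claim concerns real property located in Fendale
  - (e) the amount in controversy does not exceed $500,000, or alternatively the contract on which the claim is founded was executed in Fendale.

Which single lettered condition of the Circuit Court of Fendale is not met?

(d)

The Circuit Court of Fendale:
  (a) The claim is an employment claim, not a consumer claim, so one alternative holds. Met.
  (b) The amount in controversy is USD 173,000, which meets the 75,000 dollars floor, so this disjunct is met. Condition met.
  (c) The plaintiff resides in Zefria, which is not Fendale. Met.
  (d) No party resides in Yardale; the claim does not concern real property — no alternative holds. Fails.
  (e) The amount in controversy is 173,000 dollars, within the USD 500,000 ceiling, so one alternative holds. Condition met.
Only condition (d) fails.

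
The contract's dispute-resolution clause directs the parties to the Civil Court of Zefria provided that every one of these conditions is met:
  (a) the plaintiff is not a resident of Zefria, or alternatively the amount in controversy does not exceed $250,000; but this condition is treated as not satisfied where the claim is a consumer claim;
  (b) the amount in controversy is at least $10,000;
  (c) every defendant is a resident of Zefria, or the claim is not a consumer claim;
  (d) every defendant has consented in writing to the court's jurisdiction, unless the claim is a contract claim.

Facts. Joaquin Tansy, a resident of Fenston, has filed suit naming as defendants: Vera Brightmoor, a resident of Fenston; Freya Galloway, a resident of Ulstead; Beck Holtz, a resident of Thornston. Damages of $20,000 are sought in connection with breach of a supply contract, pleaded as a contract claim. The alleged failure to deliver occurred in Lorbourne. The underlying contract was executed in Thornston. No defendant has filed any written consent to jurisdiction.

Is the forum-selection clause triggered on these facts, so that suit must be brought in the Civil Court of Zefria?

Yes

The Civil Court of Zefria:
  (a) The plaintiff resides in Fenston, which is not Zefria — that alternative is enough. And the carve-out is inapplicable — the claim is a contract claim, not a consumer claim. Satisfied.
  (b) The amount in controversy is USD 20,000, which meets the $10,000 floor. Met.
  (c) The claim is a contract claim, not a consumer claim — that alternative is enough. Met.
  (d) No such written consent has been filed. The proviso rescues it, though: the claim is a contract claim. Met.
  → The clause applies.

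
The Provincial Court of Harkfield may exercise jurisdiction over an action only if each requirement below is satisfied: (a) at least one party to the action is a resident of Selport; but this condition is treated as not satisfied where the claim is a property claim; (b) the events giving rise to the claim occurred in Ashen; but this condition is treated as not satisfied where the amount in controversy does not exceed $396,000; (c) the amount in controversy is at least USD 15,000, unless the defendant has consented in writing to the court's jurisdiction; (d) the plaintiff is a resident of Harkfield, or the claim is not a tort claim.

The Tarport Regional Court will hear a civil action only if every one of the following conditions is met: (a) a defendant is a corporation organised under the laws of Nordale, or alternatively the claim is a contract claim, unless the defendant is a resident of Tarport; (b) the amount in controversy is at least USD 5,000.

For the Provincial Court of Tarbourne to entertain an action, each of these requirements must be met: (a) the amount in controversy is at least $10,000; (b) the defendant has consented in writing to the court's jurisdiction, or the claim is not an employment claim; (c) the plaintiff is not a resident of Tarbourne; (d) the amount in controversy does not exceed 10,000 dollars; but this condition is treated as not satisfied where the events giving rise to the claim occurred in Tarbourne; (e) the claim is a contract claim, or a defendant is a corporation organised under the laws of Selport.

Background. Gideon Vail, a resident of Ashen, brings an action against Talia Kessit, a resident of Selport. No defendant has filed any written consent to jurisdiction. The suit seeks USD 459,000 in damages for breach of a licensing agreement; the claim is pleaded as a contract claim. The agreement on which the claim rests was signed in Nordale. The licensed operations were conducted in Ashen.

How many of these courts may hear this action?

The Provincial Court of Harkfield:
  (a) Talia Kessit resides in Selport. The exception is not triggered, since the claim is a contract claim, not a property claim. Condition met.
  (b) The operative events occurred in Ashen. The exception is not triggered, since the amount in controversy is $459,000, above the USD 396,000 ceiling. Met.
  (c) The amount in controversy is 459,000 dollars, which meets the USD 15,000 floor. Met.
  (d) The claim is a contract claim, not a tort claim, so this disjunct is met. Met.
  → Every requirement is satisfied — jurisdiction.
The Tarport Regional Court:
  (a) The claim is a contract claim, so this disjunct is met. Satisfied.
  (b) The amount in controversy is 459,000 dollars, which meets the $5,000 floor. Condition met.
  → Jurisdiction lies.
The Provincial Court of Tarbourne:
  (a) The amount in controversy is 459,000 dollars, which meets the USD 10,000 floor. Met.
  (b) The claim is a contract claim, not an employment claim, so one alternative holds. Satisfied.
  (c) The plaintiff resides in Ashen, which is not Tarbourne. Satisfied.
  (d) The amount in controversy is 459,000 dollars, above the $10,000 ceiling. Not satisfied.
  (e) The claim is a contract claim, so one alternative holds. Condition met.
  → At least one condition fails; no jurisdiction.
Courts with jurisdiction: the Provincial Court of Harkfield, the Tarport Regional Court — 2 in total.

2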